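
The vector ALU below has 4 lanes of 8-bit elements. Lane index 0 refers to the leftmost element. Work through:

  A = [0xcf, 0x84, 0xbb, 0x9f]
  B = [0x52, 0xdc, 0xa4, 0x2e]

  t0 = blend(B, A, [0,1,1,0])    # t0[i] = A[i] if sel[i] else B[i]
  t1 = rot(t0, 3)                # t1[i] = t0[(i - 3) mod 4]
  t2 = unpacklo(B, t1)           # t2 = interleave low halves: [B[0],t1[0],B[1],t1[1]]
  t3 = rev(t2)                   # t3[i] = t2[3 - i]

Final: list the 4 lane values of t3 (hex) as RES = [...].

RES = [ 0xbb  0xdc  0x84  0x52 ]

  t0: 52 84 bb 2e
  t1: 84 bb 2e 52
  t2: 52 84 dc bb
  t3: bb dc 84 52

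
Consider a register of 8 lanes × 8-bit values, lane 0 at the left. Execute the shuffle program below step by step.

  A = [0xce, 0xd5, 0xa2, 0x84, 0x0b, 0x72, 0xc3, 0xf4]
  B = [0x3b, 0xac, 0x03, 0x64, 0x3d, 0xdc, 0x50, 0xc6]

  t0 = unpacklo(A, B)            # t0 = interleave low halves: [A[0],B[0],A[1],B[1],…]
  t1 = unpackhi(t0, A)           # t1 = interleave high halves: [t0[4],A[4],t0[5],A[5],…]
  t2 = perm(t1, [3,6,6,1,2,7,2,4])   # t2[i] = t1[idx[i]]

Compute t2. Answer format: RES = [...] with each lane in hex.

RES = [ 0x72  0x64  0x64  0x0b  0x03  0xf4  0x03  0x84 ]

→ t0 |ce|3b|d5|ac|a2|03|84|64|
→ t1 |a2|0b|03|72|84|c3|64|f4|
→ t2 |72|64|64|0b|03|f4|03|84|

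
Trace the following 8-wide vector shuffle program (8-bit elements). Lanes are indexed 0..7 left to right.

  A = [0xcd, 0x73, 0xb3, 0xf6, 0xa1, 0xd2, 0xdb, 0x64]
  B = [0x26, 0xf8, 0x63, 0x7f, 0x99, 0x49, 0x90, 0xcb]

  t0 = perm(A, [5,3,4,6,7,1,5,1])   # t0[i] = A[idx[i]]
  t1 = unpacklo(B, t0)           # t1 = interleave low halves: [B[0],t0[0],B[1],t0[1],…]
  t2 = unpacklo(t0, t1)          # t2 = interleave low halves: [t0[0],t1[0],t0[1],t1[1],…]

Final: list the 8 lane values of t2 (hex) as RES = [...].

t0 = [0xd2, 0xf6, 0xa1, 0xdb, 0x64, 0x73, 0xd2, 0x73]
t1 = [0x26, 0xd2, 0xf8, 0xf6, 0x63, 0xa1, 0x7f, 0xdb]
t2 = [0xd2, 0x26, 0xf6, 0xd2, 0xa1, 0xf8, 0xdb, 0xf6]

RES = [ 0xd2  0x26  0xf6  0xd2  0xa1  0xf8  0xdb  0xf6 ]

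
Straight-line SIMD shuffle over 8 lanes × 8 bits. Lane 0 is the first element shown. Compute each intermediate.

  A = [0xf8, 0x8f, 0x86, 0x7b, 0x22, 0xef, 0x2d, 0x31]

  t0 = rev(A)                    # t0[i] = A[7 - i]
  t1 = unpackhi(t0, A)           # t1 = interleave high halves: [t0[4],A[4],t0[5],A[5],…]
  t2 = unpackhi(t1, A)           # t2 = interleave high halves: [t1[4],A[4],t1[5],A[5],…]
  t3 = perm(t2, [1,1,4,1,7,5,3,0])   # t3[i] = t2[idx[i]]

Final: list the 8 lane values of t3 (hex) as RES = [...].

→ t0 |31|2d|ef|22|7b|86|8f|f8|
→ t1 |7b|22|86|ef|8f|2d|f8|31|
→ t2 |8f|22|2d|ef|f8|2d|31|31|
→ t3 |22|22|f8|22|31|2d|ef|8f|

RES = [ 0x22  0x22  0xf8  0x22  0x31  0x2d  0xef  0x8f ]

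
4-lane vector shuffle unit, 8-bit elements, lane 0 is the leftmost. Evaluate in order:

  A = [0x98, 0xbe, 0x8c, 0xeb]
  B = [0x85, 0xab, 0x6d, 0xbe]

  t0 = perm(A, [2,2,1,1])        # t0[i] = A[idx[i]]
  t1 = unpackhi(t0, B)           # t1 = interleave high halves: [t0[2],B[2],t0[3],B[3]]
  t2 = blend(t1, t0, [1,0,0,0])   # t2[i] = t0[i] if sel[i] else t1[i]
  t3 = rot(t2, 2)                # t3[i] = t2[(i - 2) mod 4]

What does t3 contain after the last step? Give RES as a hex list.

RES = [ 0xbe  0xbe  0x8c  0x6d ]

  t0: 8c 8c be be
  t1: be 6d be be
  t2: 8c 6d be be
  t3: be be 8c 6d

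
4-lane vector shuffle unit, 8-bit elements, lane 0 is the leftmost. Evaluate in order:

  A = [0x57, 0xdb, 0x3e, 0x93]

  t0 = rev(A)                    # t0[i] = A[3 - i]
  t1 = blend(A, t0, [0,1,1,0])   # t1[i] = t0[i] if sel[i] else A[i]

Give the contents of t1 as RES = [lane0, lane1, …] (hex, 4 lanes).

RES = [ 0x57  0x3e  0xdb  0x93 ]

→ t0 |93|3e|db|57|
→ t1 |57|3e|db|93|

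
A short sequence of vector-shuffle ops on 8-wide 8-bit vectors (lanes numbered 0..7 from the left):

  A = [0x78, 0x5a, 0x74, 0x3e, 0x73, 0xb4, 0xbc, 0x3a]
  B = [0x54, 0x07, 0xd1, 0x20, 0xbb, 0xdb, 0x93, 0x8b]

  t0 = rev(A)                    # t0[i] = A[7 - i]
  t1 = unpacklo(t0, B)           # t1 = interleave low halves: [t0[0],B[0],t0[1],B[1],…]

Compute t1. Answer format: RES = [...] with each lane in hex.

→ t0 |3a|bc|b4|73|3e|74|5a|78|
→ t1 |3a|54|bc|07|b4|d1|73|20|

RES = [ 0x3a  0x54  0xbc  0x07  0xb4  0xd1  0x73  0x20 ]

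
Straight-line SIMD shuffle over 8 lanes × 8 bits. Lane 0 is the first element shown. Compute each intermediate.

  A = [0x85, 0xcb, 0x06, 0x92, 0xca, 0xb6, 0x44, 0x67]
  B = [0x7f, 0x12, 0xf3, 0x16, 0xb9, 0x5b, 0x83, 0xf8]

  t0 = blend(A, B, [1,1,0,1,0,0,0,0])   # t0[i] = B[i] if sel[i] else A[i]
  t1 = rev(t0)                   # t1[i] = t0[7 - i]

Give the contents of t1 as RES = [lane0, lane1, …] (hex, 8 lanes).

RES = [0x67, 0x44, 0xb6, 0xca, 0x16, 0x06, 0x12, 0x7f]

→ t0 |7f|12|06|16|ca|b6|44|67|
→ t1 |67|44|b6|ca|16|06|12|7f|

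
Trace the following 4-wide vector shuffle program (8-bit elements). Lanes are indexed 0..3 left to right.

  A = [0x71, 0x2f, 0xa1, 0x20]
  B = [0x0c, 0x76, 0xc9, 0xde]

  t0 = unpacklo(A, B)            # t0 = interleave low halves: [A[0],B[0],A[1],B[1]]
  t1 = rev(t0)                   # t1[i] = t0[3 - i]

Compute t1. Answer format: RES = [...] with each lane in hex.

RES = [0x76, 0x2f, 0x0c, 0x71]

  t0: 71 0c 2f 76
  t1: 76 2f 0c 71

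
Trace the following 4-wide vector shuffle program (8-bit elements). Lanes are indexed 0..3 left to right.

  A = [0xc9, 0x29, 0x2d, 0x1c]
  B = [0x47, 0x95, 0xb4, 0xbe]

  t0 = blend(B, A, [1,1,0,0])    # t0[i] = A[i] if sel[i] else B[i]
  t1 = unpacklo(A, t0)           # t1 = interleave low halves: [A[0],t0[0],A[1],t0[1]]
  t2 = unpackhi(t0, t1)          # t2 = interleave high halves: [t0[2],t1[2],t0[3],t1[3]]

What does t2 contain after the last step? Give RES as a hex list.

RES = [ 0xb4  0x29  0xbe  0x29 ]

→ t0 |c9|29|b4|be|
→ t1 |c9|c9|29|29|
→ t2 |b4|29|be|29|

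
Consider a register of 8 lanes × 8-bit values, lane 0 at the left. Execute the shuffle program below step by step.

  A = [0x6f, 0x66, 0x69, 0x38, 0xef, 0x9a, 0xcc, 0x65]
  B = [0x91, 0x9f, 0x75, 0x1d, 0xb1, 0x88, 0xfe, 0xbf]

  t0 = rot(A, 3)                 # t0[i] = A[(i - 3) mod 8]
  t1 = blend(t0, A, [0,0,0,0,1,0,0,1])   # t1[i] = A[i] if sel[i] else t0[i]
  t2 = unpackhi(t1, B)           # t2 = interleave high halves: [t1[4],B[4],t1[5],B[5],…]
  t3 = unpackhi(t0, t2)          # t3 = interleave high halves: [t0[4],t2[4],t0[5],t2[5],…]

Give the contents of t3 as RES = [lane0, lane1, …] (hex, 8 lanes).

RES = [0x66, 0x38, 0x69, 0xfe, 0x38, 0x65, 0xef, 0xbf]

→ t0 |9a|cc|65|6f|66|69|38|ef|
→ t1 |9a|cc|65|6f|ef|69|38|65|
→ t2 |ef|b1|69|88|38|fe|65|bf|
→ t3 |66|38|69|fe|38|65|ef|bf|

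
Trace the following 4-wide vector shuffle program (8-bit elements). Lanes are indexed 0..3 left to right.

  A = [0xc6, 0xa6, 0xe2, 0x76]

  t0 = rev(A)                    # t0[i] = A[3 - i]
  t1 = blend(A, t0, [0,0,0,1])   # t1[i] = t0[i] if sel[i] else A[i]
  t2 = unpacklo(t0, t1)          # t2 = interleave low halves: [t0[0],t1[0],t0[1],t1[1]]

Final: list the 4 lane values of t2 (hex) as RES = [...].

  t0: 76 e2 a6 c6
  t1: c6 a6 e2 c6
  t2: 76 c6 e2 a6

RES = [ 0x76  0xc6  0xe2  0xa6 ]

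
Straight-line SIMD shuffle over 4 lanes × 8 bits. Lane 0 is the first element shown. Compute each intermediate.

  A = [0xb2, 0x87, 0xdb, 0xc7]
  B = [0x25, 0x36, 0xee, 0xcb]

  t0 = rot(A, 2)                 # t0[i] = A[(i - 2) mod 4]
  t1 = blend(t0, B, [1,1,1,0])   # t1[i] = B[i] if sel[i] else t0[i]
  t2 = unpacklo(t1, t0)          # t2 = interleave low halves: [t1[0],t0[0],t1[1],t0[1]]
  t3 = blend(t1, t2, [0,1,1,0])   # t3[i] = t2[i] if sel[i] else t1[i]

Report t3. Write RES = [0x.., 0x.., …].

→ t0 |db|c7|b2|87|
→ t1 |25|36|ee|87|
→ t2 |25|db|36|c7|
→ t3 |25|db|36|87|

RES = [ 0x25  0xdb  0x36  0x87 ]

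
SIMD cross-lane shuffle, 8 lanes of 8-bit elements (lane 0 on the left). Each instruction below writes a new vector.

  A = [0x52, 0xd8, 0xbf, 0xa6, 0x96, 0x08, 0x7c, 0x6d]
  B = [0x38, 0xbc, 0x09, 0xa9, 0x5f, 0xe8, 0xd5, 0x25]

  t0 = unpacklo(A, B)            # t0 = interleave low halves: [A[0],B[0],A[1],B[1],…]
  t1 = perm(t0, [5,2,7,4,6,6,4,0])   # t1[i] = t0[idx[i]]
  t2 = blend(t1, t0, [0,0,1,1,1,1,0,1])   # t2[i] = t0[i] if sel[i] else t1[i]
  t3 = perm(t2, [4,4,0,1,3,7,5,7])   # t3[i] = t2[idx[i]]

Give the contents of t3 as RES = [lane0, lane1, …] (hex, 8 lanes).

RES = [ 0xbf  0xbf  0x09  0xd8  0xbc  0xa9  0x09  0xa9 ]

→ t0 |52|38|d8|bc|bf|09|a6|a9|
→ t1 |09|d8|a9|bf|a6|a6|bf|52|
→ t2 |09|d8|d8|bc|bf|09|bf|a9|
→ t3 |bf|bf|09|d8|bc|a9|09|a9|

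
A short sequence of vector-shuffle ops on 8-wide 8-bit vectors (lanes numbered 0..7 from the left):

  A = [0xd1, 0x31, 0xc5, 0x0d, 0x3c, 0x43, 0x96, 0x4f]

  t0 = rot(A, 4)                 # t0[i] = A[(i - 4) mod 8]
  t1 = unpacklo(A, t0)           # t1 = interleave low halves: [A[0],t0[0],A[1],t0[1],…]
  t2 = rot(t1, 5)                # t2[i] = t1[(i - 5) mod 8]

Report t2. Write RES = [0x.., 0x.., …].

→ t0 |3c|43|96|4f|d1|31|c5|0d|
→ t1 |d1|3c|31|43|c5|96|0d|4f|
→ t2 |43|c5|96|0d|4f|d1|3c|31|

RES = [0x43, 0xc5, 0x96, 0x0d, 0x4f, 0xd1, 0x3c, 0x31]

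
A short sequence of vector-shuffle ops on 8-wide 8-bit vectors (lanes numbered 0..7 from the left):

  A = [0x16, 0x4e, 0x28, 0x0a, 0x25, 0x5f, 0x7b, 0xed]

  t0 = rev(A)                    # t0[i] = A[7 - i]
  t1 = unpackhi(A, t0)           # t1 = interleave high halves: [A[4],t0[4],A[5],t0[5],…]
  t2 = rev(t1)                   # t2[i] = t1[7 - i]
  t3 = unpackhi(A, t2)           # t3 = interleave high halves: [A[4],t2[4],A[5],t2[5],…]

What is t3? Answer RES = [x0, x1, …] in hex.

→ t0 |ed|7b|5f|25|0a|28|4e|16|
→ t1 |25|0a|5f|28|7b|4e|ed|16|
→ t2 |16|ed|4e|7b|28|5f|0a|25|
→ t3 |25|28|5f|5f|7b|0a|ed|25|

RES = [ 0x25  0x28  0x5f  0x5f  0x7b  0x0a  0xed  0x25 ]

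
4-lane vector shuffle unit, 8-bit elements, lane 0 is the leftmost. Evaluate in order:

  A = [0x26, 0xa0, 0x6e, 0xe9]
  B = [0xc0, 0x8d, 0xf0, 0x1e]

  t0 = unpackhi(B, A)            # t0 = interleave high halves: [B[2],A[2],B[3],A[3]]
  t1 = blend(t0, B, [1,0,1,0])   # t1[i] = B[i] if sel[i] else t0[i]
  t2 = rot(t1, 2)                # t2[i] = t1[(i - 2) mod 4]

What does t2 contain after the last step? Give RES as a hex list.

RES = [0xf0, 0xe9, 0xc0, 0x6e]

  t0: f0 6e 1e e9
  t1: c0 6e f0 e9
  t2: f0 e9 c0 6e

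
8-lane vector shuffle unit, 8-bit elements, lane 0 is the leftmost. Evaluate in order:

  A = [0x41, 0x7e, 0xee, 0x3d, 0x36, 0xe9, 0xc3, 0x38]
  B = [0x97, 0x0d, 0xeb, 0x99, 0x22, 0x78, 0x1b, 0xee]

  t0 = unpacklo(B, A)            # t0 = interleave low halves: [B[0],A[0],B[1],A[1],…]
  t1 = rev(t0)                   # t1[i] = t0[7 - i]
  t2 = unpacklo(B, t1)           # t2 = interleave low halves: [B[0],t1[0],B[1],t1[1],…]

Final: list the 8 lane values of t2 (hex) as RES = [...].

RES = [0x97, 0x3d, 0x0d, 0x99, 0xeb, 0xee, 0x99, 0xeb]

t0 = [0x97, 0x41, 0x0d, 0x7e, 0xeb, 0xee, 0x99, 0x3d]
t1 = [0x3d, 0x99, 0xee, 0xeb, 0x7e, 0x0d, 0x41, 0x97]
t2 = [0x97, 0x3d, 0x0d, 0x99, 0xeb, 0xee, 0x99, 0xeb]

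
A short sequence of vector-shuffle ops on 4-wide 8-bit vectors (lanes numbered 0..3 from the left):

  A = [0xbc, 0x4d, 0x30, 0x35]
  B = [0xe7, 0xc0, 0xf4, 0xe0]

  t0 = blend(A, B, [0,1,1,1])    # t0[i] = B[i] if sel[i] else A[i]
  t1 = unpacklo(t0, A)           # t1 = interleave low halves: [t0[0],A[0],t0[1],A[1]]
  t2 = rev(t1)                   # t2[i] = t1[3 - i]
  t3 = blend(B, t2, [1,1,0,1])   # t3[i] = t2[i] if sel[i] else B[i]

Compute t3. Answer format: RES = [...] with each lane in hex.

RES = [0x4d, 0xc0, 0xf4, 0xbc]

t0 = [0xbc, 0xc0, 0xf4, 0xe0]
t1 = [0xbc, 0xbc, 0xc0, 0x4d]
t2 = [0x4d, 0xc0, 0xbc, 0xbc]
t3 = [0x4d, 0xc0, 0xf4, 0xbc]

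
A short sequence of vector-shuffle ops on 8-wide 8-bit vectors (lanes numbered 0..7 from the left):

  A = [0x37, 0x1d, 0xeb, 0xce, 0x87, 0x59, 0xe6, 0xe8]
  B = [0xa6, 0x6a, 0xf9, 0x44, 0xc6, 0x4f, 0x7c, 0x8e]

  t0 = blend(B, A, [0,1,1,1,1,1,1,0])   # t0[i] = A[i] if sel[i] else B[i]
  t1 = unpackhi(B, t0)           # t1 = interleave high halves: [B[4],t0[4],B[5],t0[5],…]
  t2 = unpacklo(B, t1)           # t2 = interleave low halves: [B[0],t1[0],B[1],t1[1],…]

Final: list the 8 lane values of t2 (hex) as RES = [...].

→ t0 |a6|1d|eb|ce|87|59|e6|8e|
→ t1 |c6|87|4f|59|7c|e6|8e|8e|
→ t2 |a6|c6|6a|87|f9|4f|44|59|

RES = [0xa6, 0xc6, 0x6a, 0x87, 0xf9, 0x4f, 0x44, 0x59]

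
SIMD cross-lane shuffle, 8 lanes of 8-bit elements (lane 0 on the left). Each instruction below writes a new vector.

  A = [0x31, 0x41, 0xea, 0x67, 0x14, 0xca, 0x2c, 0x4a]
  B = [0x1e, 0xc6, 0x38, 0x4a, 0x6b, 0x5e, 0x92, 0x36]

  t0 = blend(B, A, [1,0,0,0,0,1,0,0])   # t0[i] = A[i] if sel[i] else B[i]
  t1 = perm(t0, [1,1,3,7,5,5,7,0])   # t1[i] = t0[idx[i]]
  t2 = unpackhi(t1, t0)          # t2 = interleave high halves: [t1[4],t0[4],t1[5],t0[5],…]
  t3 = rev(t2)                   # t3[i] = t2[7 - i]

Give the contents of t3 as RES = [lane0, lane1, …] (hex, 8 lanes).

→ t0 |31|c6|38|4a|6b|ca|92|36|
→ t1 |c6|c6|4a|36|ca|ca|36|31|
→ t2 |ca|6b|ca|ca|36|92|31|36|
→ t3 |36|31|92|36|ca|ca|6b|ca|

RES = [0x36, 0x31, 0x92, 0x36, 0xca, 0xca, 0x6b, 0xca]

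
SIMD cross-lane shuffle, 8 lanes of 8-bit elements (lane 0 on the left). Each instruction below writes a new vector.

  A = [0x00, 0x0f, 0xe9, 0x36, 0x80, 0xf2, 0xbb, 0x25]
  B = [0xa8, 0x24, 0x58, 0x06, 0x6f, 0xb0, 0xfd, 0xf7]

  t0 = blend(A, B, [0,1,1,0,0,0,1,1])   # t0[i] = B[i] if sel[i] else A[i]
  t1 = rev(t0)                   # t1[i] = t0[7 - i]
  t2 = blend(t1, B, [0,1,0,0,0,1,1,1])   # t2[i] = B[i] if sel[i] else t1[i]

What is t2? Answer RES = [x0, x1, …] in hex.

RES = [0xf7, 0x24, 0xf2, 0x80, 0x36, 0xb0, 0xfd, 0xf7]

→ t0 |00|24|58|36|80|f2|fd|f7|
→ t1 |f7|fd|f2|80|36|58|24|00|
→ t2 |f7|24|f2|80|36|b0|fd|f7|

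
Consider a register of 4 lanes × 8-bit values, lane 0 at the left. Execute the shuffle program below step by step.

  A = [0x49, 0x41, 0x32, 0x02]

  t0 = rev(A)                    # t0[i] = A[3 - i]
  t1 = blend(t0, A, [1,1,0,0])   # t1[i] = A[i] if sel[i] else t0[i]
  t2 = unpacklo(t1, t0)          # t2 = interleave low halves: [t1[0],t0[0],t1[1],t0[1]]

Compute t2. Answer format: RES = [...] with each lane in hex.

RES = [ 0x49  0x02  0x41  0x32 ]

t0 = [0x02, 0x32, 0x41, 0x49]
t1 = [0x49, 0x41, 0x41, 0x49]
t2 = [0x49, 0x02, 0x41, 0x32]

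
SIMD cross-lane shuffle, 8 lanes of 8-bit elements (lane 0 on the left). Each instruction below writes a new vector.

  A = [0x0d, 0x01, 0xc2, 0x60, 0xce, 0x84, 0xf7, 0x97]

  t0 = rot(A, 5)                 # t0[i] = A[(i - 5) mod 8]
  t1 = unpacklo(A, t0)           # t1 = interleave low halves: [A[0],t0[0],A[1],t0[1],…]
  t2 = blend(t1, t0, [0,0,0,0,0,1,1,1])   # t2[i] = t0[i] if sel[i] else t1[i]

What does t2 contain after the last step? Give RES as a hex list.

→ t0 |60|ce|84|f7|97|0d|01|c2|
→ t1 |0d|60|01|ce|c2|84|60|f7|
→ t2 |0d|60|01|ce|c2|0d|01|c2|

RES = [0x0d, 0x60, 0x01, 0xce, 0xc2, 0x0d, 0x01, 0xc2]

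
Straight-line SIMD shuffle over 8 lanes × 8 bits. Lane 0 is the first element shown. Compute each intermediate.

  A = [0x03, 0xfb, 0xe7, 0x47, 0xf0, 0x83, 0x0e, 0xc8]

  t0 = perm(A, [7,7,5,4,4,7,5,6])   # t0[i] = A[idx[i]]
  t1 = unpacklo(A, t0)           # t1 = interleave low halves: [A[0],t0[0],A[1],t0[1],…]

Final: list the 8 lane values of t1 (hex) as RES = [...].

t0 = [0xc8, 0xc8, 0x83, 0xf0, 0xf0, 0xc8, 0x83, 0x0e]
t1 = [0x03, 0xc8, 0xfb, 0xc8, 0xe7, 0x83, 0x47, 0xf0]

RES = [0x03, 0xc8, 0xfb, 0xc8, 0xe7, 0x83, 0x47, 0xf0]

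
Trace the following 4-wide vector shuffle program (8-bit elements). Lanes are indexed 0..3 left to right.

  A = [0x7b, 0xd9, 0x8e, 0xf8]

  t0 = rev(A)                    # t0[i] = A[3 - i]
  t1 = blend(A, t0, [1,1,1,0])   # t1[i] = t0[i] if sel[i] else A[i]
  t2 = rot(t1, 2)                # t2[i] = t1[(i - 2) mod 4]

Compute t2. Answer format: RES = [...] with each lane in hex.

RES = [0xd9, 0xf8, 0xf8, 0x8e]

t0 = [0xf8, 0x8e, 0xd9, 0x7b]
t1 = [0xf8, 0x8e, 0xd9, 0xf8]
t2 = [0xd9, 0xf8, 0xf8, 0x8e]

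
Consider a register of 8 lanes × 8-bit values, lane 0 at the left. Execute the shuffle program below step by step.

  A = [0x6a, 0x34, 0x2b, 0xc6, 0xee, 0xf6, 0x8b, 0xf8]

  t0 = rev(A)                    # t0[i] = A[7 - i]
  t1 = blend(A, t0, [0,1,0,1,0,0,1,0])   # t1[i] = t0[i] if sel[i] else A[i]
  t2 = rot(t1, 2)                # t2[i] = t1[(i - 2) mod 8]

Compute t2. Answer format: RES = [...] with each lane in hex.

RES = [ 0x34  0xf8  0x6a  0x8b  0x2b  0xee  0xee  0xf6 ]

→ t0 |f8|8b|f6|ee|c6|2b|34|6a|
→ t1 |6a|8b|2b|ee|ee|f6|34|f8|
→ t2 |34|f8|6a|8b|2b|ee|ee|f6|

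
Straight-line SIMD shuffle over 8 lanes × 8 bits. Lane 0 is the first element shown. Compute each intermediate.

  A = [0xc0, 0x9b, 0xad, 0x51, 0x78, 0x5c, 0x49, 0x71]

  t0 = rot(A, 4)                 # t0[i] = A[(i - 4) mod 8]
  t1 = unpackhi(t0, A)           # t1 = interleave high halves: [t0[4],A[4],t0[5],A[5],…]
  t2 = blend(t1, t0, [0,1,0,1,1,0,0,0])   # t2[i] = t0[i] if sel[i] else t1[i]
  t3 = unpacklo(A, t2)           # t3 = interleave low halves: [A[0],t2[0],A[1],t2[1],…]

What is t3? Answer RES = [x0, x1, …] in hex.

RES = [0xc0, 0xc0, 0x9b, 0x5c, 0xad, 0x9b, 0x51, 0x71]

t0 = [0x78, 0x5c, 0x49, 0x71, 0xc0, 0x9b, 0xad, 0x51]
t1 = [0xc0, 0x78, 0x9b, 0x5c, 0xad, 0x49, 0x51, 0x71]
t2 = [0xc0, 0x5c, 0x9b, 0x71, 0xc0, 0x49, 0x51, 0x71]
t3 = [0xc0, 0xc0, 0x9b, 0x5c, 0xad, 0x9b, 0x51, 0x71]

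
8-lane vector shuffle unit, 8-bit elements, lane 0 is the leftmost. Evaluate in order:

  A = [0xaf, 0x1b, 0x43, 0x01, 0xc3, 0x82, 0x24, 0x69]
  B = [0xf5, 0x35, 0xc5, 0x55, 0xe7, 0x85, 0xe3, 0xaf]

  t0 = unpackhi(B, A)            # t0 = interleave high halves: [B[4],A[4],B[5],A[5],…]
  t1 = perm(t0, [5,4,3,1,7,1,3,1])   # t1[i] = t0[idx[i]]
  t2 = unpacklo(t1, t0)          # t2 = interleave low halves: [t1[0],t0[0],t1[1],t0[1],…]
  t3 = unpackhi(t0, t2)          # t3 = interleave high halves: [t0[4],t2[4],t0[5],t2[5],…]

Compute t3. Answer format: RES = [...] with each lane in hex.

t0 = [0xe7, 0xc3, 0x85, 0x82, 0xe3, 0x24, 0xaf, 0x69]
t1 = [0x24, 0xe3, 0x82, 0xc3, 0x69, 0xc3, 0x82, 0xc3]
t2 = [0x24, 0xe7, 0xe3, 0xc3, 0x82, 0x85, 0xc3, 0x82]
t3 = [0xe3, 0x82, 0x24, 0x85, 0xaf, 0xc3, 0x69, 0x82]

RES = [0xe3, 0x82, 0x24, 0x85, 0xaf, 0xc3, 0x69, 0x82]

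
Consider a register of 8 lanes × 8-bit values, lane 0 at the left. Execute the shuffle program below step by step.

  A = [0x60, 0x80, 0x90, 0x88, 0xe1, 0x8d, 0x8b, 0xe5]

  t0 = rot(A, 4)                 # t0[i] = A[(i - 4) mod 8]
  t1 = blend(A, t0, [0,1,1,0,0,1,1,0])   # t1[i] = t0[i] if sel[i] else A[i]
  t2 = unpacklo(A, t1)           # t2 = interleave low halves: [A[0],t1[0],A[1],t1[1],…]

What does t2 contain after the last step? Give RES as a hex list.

t0 = [0xe1, 0x8d, 0x8b, 0xe5, 0x60, 0x80, 0x90, 0x88]
t1 = [0x60, 0x8d, 0x8b, 0x88, 0xe1, 0x80, 0x90, 0xe5]
t2 = [0x60, 0x60, 0x80, 0x8d, 0x90, 0x8b, 0x88, 0x88]

RES = [0x60, 0x60, 0x80, 0x8d, 0x90, 0x8b, 0x88, 0x88]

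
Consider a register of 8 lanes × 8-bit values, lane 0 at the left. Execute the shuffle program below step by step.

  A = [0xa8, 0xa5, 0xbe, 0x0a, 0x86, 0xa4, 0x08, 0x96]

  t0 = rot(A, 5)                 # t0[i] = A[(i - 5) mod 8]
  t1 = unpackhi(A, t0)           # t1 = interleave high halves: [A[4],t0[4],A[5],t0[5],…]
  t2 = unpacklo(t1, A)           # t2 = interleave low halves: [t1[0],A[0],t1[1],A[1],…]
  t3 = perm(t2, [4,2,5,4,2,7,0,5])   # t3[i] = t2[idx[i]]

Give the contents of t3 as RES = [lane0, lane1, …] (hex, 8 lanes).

RES = [0xa4, 0x96, 0xbe, 0xa4, 0x96, 0x0a, 0x86, 0xbe]

→ t0 |0a|86|a4|08|96|a8|a5|be|
→ t1 |86|96|a4|a8|08|a5|96|be|
→ t2 |86|a8|96|a5|a4|be|a8|0a|
→ t3 |a4|96|be|a4|96|0a|86|be|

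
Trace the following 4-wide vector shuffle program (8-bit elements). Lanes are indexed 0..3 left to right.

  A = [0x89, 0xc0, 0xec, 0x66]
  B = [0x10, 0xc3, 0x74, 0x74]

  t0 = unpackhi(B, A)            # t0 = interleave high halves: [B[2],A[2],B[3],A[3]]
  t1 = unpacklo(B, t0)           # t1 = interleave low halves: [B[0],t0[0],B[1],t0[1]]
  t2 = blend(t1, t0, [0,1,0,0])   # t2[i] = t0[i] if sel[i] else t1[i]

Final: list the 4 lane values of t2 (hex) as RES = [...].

RES = [0x10, 0xec, 0xc3, 0xec]

t0 = [0x74, 0xec, 0x74, 0x66]
t1 = [0x10, 0x74, 0xc3, 0xec]
t2 = [0x10, 0xec, 0xc3, 0xec]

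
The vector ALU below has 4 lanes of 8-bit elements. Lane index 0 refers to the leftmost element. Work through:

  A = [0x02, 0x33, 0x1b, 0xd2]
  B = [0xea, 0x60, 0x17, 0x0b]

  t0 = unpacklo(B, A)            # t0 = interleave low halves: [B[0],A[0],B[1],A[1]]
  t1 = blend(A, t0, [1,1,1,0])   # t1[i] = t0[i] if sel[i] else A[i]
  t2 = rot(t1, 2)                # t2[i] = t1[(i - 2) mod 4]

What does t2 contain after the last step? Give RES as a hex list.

RES = [0x60, 0xd2, 0xea, 0x02]

  t0: ea 02 60 33
  t1: ea 02 60 d2
  t2: 60 d2 ea 02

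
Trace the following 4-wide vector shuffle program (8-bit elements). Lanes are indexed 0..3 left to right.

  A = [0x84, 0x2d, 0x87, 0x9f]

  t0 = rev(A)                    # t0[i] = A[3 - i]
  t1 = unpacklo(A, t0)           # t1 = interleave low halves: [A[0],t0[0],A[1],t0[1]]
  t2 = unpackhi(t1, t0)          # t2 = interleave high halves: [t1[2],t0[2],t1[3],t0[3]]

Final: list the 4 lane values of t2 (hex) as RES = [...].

RES = [0x2d, 0x2d, 0x87, 0x84]

  t0: 9f 87 2d 84
  t1: 84 9f 2d 87
  t2: 2d 2d 87 84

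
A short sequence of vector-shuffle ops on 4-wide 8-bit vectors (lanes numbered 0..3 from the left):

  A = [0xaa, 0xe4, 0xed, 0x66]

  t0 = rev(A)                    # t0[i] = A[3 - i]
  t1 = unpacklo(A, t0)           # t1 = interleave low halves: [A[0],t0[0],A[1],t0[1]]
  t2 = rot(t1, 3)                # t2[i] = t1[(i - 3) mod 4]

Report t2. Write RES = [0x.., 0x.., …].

t0 = [0x66, 0xed, 0xe4, 0xaa]
t1 = [0xaa, 0x66, 0xe4, 0xed]
t2 = [0x66, 0xe4, 0xed, 0xaa]

RES = [0x66, 0xe4, 0xed, 0xaa]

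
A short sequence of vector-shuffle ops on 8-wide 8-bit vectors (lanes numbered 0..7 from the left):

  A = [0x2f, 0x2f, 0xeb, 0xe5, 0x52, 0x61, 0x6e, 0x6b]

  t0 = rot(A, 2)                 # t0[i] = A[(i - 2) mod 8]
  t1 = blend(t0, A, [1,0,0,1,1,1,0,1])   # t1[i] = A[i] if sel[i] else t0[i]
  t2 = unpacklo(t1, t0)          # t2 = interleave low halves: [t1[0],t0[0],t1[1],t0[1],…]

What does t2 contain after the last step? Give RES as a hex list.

→ t0 |6e|6b|2f|2f|eb|e5|52|61|
→ t1 |2f|6b|2f|e5|52|61|52|6b|
→ t2 |2f|6e|6b|6b|2f|2f|e5|2f|

RES = [0x2f, 0x6e, 0x6b, 0x6b, 0x2f, 0x2f, 0xe5, 0x2f]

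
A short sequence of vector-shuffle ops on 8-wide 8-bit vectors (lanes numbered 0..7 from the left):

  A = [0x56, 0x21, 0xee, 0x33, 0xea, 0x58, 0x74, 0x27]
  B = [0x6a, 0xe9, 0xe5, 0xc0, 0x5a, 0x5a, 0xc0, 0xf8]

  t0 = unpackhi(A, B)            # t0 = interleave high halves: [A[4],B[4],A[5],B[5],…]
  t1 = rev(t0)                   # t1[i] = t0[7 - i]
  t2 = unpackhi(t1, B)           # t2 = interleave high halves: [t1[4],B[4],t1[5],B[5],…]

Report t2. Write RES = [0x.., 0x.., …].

RES = [0x5a, 0x5a, 0x58, 0x5a, 0x5a, 0xc0, 0xea, 0xf8]

  t0: ea 5a 58 5a 74 c0 27 f8
  t1: f8 27 c0 74 5a 58 5a ea
  t2: 5a 5a 58 5a 5a c0 ea f8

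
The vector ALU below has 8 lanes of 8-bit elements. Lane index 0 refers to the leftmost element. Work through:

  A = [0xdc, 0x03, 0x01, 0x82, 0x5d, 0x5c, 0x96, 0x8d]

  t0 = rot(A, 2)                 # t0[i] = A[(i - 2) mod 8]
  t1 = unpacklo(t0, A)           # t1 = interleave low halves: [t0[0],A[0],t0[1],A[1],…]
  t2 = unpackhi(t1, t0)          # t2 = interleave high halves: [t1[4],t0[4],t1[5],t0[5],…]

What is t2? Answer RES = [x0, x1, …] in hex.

RES = [0xdc, 0x01, 0x01, 0x82, 0x03, 0x5d, 0x82, 0x5c]

→ t0 |96|8d|dc|03|01|82|5d|5c|
→ t1 |96|dc|8d|03|dc|01|03|82|
→ t2 |dc|01|01|82|03|5d|82|5c|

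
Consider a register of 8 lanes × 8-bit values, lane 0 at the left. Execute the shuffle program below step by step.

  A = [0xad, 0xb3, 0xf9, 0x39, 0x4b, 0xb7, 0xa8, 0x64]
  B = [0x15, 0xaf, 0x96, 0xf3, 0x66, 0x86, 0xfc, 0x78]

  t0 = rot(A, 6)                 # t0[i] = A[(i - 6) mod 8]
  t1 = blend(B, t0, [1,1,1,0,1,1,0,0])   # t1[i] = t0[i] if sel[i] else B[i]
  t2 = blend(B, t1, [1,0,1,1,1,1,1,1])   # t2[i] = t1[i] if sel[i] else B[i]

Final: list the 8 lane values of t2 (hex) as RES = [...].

  t0: f9 39 4b b7 a8 64 ad b3
  t1: f9 39 4b f3 a8 64 fc 78
  t2: f9 af 4b f3 a8 64 fc 78

RES = [ 0xf9  0xaf  0x4b  0xf3  0xa8  0x64  0xfc  0x78 ]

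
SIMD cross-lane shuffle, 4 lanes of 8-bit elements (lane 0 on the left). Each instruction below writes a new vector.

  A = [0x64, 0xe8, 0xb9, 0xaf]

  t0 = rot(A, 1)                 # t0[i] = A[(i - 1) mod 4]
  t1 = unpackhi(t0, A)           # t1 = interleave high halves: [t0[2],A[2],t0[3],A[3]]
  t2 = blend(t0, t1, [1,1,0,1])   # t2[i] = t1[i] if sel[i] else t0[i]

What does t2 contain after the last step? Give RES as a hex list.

RES = [ 0xe8  0xb9  0xe8  0xaf ]

t0 = [0xaf, 0x64, 0xe8, 0xb9]
t1 = [0xe8, 0xb9, 0xb9, 0xaf]
t2 = [0xe8, 0xb9, 0xe8, 0xaf]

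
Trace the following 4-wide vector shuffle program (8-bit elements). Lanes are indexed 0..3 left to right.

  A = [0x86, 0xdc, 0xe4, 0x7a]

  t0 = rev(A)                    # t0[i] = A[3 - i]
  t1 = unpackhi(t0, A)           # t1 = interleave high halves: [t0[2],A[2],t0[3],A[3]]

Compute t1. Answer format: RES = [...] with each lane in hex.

RES = [ 0xdc  0xe4  0x86  0x7a ]

t0 = [0x7a, 0xe4, 0xdc, 0x86]
t1 = [0xdc, 0xe4, 0x86, 0x7a]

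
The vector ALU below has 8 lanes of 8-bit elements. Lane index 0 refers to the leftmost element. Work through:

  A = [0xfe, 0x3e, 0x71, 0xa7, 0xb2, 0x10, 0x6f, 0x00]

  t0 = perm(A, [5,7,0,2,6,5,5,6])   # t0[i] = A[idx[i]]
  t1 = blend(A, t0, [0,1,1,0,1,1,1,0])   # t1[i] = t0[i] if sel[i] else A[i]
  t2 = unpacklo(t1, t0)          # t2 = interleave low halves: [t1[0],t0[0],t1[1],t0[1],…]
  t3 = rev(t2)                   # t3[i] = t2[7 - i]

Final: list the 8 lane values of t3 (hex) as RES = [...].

RES = [ 0x71  0xa7  0xfe  0xfe  0x00  0x00  0x10  0xfe ]

t0 = [0x10, 0x00, 0xfe, 0x71, 0x6f, 0x10, 0x10, 0x6f]
t1 = [0xfe, 0x00, 0xfe, 0xa7, 0x6f, 0x10, 0x10, 0x00]
t2 = [0xfe, 0x10, 0x00, 0x00, 0xfe, 0xfe, 0xa7, 0x71]
t3 = [0x71, 0xa7, 0xfe, 0xfe, 0x00, 0x00, 0x10, 0xfe]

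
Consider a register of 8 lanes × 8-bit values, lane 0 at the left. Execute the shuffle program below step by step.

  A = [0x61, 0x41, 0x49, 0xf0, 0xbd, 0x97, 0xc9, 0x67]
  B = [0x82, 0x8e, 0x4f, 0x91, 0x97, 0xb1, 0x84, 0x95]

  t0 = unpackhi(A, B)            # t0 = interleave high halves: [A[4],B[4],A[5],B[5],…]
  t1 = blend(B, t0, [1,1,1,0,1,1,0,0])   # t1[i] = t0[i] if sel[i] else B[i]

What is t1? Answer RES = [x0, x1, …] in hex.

  t0: bd 97 97 b1 c9 84 67 95
  t1: bd 97 97 91 c9 84 84 95

RES = [ 0xbd  0x97  0x97  0x91  0xc9  0x84  0x84  0x95 ]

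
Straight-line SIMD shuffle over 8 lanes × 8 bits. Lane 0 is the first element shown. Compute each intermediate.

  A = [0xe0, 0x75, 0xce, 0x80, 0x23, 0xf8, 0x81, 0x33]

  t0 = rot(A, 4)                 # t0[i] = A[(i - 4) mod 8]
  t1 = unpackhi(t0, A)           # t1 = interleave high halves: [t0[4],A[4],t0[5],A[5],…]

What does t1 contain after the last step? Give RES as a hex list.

RES = [ 0xe0  0x23  0x75  0xf8  0xce  0x81  0x80  0x33 ]

→ t0 |23|f8|81|33|e0|75|ce|80|
→ t1 |e0|23|75|f8|ce|81|80|33|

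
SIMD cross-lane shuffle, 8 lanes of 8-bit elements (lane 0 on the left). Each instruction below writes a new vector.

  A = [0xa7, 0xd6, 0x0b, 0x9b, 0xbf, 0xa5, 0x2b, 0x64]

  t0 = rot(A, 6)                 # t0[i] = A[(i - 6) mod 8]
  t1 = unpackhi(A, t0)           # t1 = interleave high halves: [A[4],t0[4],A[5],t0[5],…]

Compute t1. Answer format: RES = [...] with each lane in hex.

RES = [ 0xbf  0x2b  0xa5  0x64  0x2b  0xa7  0x64  0xd6 ]

  t0: 0b 9b bf a5 2b 64 a7 d6
  t1: bf 2b a5 64 2b a7 64 d6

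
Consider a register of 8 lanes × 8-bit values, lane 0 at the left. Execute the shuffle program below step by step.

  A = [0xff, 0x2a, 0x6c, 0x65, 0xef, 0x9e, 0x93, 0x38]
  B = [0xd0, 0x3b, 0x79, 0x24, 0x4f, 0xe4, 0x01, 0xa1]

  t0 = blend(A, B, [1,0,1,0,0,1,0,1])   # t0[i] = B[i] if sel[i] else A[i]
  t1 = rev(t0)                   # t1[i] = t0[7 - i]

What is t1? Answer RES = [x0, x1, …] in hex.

RES = [0xa1, 0x93, 0xe4, 0xef, 0x65, 0x79, 0x2a, 0xd0]

t0 = [0xd0, 0x2a, 0x79, 0x65, 0xef, 0xe4, 0x93, 0xa1]
t1 = [0xa1, 0x93, 0xe4, 0xef, 0x65, 0x79, 0x2a, 0xd0]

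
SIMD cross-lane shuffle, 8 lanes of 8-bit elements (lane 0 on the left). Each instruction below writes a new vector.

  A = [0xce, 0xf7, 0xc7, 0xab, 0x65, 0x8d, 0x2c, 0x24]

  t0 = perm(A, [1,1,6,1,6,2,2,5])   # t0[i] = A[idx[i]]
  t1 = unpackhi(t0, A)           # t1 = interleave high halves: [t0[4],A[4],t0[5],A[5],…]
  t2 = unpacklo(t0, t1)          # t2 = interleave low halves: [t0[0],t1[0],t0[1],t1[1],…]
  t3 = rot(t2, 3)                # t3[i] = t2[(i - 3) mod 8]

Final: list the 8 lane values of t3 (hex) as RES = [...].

→ t0 |f7|f7|2c|f7|2c|c7|c7|8d|
→ t1 |2c|65|c7|8d|c7|2c|8d|24|
→ t2 |f7|2c|f7|65|2c|c7|f7|8d|
→ t3 |c7|f7|8d|f7|2c|f7|65|2c|

RES = [ 0xc7  0xf7  0x8d  0xf7  0x2c  0xf7  0x65  0x2c ]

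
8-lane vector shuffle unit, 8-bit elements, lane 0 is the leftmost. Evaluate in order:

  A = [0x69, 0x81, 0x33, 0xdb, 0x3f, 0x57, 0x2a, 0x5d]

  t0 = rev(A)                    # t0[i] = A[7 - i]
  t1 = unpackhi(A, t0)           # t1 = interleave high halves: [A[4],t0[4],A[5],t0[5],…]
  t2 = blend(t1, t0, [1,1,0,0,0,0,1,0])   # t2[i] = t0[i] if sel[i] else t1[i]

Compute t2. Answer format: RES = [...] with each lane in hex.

t0 = [0x5d, 0x2a, 0x57, 0x3f, 0xdb, 0x33, 0x81, 0x69]
t1 = [0x3f, 0xdb, 0x57, 0x33, 0x2a, 0x81, 0x5d, 0x69]
t2 = [0x5d, 0x2a, 0x57, 0x33, 0x2a, 0x81, 0x81, 0x69]

RES = [ 0x5d  0x2a  0x57  0x33  0x2a  0x81  0x81  0x69 ]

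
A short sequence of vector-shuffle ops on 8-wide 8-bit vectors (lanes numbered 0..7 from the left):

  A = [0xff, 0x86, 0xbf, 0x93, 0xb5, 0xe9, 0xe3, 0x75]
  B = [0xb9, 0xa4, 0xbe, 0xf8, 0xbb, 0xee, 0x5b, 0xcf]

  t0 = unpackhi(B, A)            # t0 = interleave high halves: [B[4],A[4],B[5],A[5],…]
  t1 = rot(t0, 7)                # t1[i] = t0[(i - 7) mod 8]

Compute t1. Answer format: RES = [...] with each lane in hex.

  t0: bb b5 ee e9 5b e3 cf 75
  t1: b5 ee e9 5b e3 cf 75 bb

RES = [ 0xb5  0xee  0xe9  0x5b  0xe3  0xcf  0x75  0xbb ]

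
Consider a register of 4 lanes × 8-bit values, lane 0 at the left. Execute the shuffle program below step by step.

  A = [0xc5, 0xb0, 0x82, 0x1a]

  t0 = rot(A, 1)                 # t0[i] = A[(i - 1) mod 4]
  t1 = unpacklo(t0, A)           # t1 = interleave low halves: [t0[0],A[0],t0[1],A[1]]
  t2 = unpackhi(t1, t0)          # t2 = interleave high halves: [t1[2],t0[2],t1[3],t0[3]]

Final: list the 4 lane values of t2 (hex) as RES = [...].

RES = [ 0xc5  0xb0  0xb0  0x82 ]

  t0: 1a c5 b0 82
  t1: 1a c5 c5 b0
  t2: c5 b0 b0 82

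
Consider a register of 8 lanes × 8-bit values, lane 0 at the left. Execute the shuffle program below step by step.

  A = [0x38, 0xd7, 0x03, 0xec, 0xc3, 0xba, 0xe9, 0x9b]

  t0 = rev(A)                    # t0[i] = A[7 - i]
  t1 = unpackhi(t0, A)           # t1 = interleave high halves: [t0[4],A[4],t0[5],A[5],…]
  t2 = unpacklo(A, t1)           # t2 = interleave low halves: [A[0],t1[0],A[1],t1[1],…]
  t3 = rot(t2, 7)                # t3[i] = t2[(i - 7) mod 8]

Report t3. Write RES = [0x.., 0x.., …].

RES = [ 0xec  0xd7  0xc3  0x03  0x03  0xec  0xba  0x38 ]

  t0: 9b e9 ba c3 ec 03 d7 38
  t1: ec c3 03 ba d7 e9 38 9b
  t2: 38 ec d7 c3 03 03 ec ba
  t3: ec d7 c3 03 03 ec ba 38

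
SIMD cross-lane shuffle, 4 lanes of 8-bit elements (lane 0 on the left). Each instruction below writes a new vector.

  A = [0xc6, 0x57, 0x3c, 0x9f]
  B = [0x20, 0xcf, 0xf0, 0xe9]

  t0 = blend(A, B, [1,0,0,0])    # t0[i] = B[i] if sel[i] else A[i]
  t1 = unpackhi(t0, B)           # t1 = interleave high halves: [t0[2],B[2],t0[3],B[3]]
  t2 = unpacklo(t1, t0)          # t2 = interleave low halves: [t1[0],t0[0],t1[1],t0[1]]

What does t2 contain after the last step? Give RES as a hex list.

RES = [ 0x3c  0x20  0xf0  0x57 ]

  t0: 20 57 3c 9f
  t1: 3c f0 9f e9
  t2: 3c 20 f0 57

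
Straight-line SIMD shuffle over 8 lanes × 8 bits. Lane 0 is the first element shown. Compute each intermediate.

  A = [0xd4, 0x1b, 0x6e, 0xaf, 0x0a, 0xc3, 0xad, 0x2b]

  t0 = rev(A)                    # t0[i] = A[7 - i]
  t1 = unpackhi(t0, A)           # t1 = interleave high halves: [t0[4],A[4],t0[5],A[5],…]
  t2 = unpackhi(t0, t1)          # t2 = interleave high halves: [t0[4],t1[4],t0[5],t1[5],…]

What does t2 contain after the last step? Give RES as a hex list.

RES = [ 0xaf  0x1b  0x6e  0xad  0x1b  0xd4  0xd4  0x2b ]

  t0: 2b ad c3 0a af 6e 1b d4
  t1: af 0a 6e c3 1b ad d4 2b
  t2: af 1b 6e ad 1b d4 d4 2b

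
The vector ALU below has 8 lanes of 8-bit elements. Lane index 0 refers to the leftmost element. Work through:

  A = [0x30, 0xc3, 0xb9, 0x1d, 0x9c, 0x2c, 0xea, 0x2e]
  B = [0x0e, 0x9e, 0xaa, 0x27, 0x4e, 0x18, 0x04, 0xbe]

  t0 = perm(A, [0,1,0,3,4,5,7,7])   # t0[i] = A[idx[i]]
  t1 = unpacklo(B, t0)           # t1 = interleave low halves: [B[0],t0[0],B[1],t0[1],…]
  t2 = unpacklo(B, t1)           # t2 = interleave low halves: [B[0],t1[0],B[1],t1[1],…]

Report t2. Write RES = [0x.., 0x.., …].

  t0: 30 c3 30 1d 9c 2c 2e 2e
  t1: 0e 30 9e c3 aa 30 27 1d
  t2: 0e 0e 9e 30 aa 9e 27 c3

RES = [ 0x0e  0x0e  0x9e  0x30  0xaa  0x9e  0x27  0xc3 ]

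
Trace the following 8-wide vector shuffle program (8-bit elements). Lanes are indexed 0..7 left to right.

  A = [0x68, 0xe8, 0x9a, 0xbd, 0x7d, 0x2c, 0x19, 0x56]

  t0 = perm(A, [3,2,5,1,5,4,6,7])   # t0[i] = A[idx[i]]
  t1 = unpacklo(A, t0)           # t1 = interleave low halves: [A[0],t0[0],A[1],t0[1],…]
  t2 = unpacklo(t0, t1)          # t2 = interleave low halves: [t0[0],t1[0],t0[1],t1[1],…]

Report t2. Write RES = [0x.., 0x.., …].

→ t0 |bd|9a|2c|e8|2c|7d|19|56|
→ t1 |68|bd|e8|9a|9a|2c|bd|e8|
→ t2 |bd|68|9a|bd|2c|e8|e8|9a|

RES = [ 0xbd  0x68  0x9a  0xbd  0x2c  0xe8  0xe8  0x9a ]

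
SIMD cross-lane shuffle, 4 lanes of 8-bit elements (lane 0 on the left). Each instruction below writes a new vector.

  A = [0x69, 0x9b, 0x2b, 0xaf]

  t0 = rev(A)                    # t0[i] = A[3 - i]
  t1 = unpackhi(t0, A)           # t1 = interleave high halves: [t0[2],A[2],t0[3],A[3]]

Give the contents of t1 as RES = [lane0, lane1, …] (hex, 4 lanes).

RES = [0x9b, 0x2b, 0x69, 0xaf]

t0 = [0xaf, 0x2b, 0x9b, 0x69]
t1 = [0x9b, 0x2b, 0x69, 0xaf]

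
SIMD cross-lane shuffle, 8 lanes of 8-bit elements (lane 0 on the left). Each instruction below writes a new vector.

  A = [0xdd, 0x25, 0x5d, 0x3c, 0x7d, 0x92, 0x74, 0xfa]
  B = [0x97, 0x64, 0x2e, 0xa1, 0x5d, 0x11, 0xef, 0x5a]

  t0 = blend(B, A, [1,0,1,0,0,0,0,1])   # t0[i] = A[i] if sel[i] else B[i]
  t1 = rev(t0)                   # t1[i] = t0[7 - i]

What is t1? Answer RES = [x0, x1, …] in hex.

t0 = [0xdd, 0x64, 0x5d, 0xa1, 0x5d, 0x11, 0xef, 0xfa]
t1 = [0xfa, 0xef, 0x11, 0x5d, 0xa1, 0x5d, 0x64, 0xdd]

RES = [0xfa, 0xef, 0x11, 0x5d, 0xa1, 0x5d, 0x64, 0xdd]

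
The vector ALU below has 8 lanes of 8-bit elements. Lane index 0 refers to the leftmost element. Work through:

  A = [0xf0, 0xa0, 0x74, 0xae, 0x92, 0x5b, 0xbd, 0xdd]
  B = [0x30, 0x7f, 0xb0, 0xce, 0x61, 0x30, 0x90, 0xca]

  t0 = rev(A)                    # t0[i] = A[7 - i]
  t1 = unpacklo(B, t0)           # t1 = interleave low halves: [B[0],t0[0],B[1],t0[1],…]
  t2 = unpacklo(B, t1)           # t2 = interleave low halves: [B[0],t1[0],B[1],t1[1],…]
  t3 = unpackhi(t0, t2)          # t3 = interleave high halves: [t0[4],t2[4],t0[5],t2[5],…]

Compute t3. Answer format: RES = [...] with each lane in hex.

→ t0 |dd|bd|5b|92|ae|74|a0|f0|
→ t1 |30|dd|7f|bd|b0|5b|ce|92|
→ t2 |30|30|7f|dd|b0|7f|ce|bd|
→ t3 |ae|b0|74|7f|a0|ce|f0|bd|

RES = [0xae, 0xb0, 0x74, 0x7f, 0xa0, 0xce, 0xf0, 0xbd]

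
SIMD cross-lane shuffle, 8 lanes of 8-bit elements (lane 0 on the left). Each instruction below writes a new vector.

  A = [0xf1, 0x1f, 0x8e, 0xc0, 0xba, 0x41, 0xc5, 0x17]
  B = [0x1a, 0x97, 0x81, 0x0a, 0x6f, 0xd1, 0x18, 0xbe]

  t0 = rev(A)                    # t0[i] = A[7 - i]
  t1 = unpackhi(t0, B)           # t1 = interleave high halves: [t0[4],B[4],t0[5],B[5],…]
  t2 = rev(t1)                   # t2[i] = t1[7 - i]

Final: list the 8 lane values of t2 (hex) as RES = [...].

RES = [0xbe, 0xf1, 0x18, 0x1f, 0xd1, 0x8e, 0x6f, 0xc0]

→ t0 |17|c5|41|ba|c0|8e|1f|f1|
→ t1 |c0|6f|8e|d1|1f|18|f1|be|
→ t2 |be|f1|18|1f|d1|8e|6f|c0|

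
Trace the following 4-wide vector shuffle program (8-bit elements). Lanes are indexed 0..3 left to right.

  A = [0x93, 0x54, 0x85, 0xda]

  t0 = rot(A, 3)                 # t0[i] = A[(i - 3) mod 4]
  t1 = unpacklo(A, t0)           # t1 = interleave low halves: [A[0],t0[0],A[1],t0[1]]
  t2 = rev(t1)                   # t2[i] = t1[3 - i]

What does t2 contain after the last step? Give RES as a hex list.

→ t0 |54|85|da|93|
→ t1 |93|54|54|85|
→ t2 |85|54|54|93|

RES = [0x85, 0x54, 0x54, 0x93]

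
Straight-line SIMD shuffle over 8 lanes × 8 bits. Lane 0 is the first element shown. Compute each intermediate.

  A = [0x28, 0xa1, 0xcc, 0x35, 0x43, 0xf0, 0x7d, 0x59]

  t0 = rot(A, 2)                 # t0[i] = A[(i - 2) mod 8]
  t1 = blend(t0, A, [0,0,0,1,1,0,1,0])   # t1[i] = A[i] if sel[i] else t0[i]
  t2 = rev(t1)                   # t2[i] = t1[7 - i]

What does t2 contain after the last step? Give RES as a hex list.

RES = [0xf0, 0x7d, 0x35, 0x43, 0x35, 0x28, 0x59, 0x7d]

t0 = [0x7d, 0x59, 0x28, 0xa1, 0xcc, 0x35, 0x43, 0xf0]
t1 = [0x7d, 0x59, 0x28, 0x35, 0x43, 0x35, 0x7d, 0xf0]
t2 = [0xf0, 0x7d, 0x35, 0x43, 0x35, 0x28, 0x59, 0x7d]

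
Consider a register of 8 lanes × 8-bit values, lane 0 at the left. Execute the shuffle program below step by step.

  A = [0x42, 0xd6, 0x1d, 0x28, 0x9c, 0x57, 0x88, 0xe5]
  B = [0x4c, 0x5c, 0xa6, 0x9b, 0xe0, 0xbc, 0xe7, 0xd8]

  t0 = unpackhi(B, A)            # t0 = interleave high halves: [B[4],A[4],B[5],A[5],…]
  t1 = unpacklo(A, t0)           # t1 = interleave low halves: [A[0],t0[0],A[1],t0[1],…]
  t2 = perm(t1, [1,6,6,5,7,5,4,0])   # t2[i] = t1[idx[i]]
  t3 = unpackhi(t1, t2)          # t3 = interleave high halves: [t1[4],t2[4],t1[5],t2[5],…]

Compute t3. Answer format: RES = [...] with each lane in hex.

t0 = [0xe0, 0x9c, 0xbc, 0x57, 0xe7, 0x88, 0xd8, 0xe5]
t1 = [0x42, 0xe0, 0xd6, 0x9c, 0x1d, 0xbc, 0x28, 0x57]
t2 = [0xe0, 0x28, 0x28, 0xbc, 0x57, 0xbc, 0x1d, 0x42]
t3 = [0x1d, 0x57, 0xbc, 0xbc, 0x28, 0x1d, 0x57, 0x42]

RES = [0x1d, 0x57, 0xbc, 0xbc, 0x28, 0x1d, 0x57, 0x42]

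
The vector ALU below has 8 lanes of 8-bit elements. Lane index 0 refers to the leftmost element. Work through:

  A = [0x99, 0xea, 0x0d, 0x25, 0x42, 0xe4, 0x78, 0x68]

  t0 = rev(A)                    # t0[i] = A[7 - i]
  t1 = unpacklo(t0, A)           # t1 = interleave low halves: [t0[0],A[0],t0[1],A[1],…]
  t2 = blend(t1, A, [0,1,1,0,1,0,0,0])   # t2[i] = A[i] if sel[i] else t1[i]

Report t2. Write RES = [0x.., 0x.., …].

→ t0 |68|78|e4|42|25|0d|ea|99|
→ t1 |68|99|78|ea|e4|0d|42|25|
→ t2 |68|ea|0d|ea|42|0d|42|25|

RES = [ 0x68  0xea  0x0d  0xea  0x42  0x0d  0x42  0x25 ]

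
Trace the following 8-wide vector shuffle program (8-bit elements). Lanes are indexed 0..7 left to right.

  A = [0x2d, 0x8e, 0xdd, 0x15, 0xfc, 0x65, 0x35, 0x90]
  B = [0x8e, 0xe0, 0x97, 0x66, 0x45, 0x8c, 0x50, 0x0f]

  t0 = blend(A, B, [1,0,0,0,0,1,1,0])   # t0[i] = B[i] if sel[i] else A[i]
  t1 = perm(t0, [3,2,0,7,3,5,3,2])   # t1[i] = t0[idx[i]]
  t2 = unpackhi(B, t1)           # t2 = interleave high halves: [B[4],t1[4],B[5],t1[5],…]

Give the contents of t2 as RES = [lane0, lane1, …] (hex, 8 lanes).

  t0: 8e 8e dd 15 fc 8c 50 90
  t1: 15 dd 8e 90 15 8c 15 dd
  t2: 45 15 8c 8c 50 15 0f dd

RES = [0x45, 0x15, 0x8c, 0x8c, 0x50, 0x15, 0x0f, 0xdd]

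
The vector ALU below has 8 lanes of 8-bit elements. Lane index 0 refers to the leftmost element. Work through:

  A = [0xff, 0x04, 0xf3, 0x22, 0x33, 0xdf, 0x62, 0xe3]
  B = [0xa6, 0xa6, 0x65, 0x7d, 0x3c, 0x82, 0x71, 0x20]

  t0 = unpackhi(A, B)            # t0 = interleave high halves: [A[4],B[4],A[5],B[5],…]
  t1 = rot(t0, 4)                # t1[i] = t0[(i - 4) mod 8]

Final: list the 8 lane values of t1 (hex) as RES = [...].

t0 = [0x33, 0x3c, 0xdf, 0x82, 0x62, 0x71, 0xe3, 0x20]
t1 = [0x62, 0x71, 0xe3, 0x20, 0x33, 0x3c, 0xdf, 0x82]

RES = [0x62, 0x71, 0xe3, 0x20, 0x33, 0x3c, 0xdf, 0x82]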